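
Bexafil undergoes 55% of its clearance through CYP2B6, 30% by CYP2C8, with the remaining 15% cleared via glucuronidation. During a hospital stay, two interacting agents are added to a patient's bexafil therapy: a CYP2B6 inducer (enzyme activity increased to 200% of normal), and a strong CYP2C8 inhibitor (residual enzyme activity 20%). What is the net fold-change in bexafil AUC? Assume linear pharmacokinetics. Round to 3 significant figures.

0.763

CYP2B6: 0.55 × 2 = 1.1
CYP2C8: 0.3 × 0.2 = 0.06
Other: 0.15 (unchanged)
Relative clearance = 1.1 + 0.06 + 0.15 = 1.31.
Because AUC varies inversely with clearance, the combined effect is 1 / 1.31 = 0.763.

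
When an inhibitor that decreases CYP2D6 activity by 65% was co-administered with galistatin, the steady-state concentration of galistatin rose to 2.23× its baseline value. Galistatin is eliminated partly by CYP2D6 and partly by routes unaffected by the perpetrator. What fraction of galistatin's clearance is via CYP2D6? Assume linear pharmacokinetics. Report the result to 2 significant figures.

0.85

CL'/CL = 1 / 2.23 = 0.4484
0.35·fm + (1 − fm) = 0.4484
fm = (0.4484 − 1) / (0.35 − 1) = 0.85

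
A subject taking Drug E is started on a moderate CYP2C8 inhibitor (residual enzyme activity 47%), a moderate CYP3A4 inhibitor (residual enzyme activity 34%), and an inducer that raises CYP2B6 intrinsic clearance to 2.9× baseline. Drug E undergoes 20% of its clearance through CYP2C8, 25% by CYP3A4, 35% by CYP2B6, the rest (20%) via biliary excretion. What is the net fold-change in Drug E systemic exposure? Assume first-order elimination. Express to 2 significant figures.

0.72

CYP2C8: 0.2 × 0.47 = 0.094
CYP3A4: 0.25 × 0.34 = 0.085
CYP2B6: 0.35 × 2.9 = 1.015
Other: 0.2 (unchanged)
CL_new/CL_old = 0.094 + 0.085 + 1.015 + 0.2 = 1.394.
Because systemic exposure varies inversely with clearance, the combined effect is 1 / 1.394 = 0.72.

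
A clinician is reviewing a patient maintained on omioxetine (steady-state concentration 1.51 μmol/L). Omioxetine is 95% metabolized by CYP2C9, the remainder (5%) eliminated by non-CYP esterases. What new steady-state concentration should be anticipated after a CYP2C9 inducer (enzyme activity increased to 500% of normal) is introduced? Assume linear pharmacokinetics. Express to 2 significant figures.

The CYP2C9 pathway (95% of clearance) is boosted to 5× activity: 0.95 × 5 = 4.75.
Non-CYP routes (5%) are unchanged.
CL_new/CL_old = 4.75 + 0.05 = 4.8.
With dosing unchanged, steady-state concentration scales as 1/CL: 1.51 / 4.8 = 0.31 μmol/L.

0.31 μmol/L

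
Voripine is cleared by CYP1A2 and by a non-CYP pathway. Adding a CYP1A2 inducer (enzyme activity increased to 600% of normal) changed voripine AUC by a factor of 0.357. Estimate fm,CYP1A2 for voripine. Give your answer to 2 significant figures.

0.36

Let fm be the CYP1A2 fraction. New clearance relative to baseline = fm × 6 + (1 − fm).
AUC ratio = 1 / (new CL fraction), so new CL fraction = 1 / 0.357 = 2.801.
fm × 6 + 1 − fm = 2.801  ⇒  fm × (6 − 1) = 1.801  ⇒  fm = 0.36.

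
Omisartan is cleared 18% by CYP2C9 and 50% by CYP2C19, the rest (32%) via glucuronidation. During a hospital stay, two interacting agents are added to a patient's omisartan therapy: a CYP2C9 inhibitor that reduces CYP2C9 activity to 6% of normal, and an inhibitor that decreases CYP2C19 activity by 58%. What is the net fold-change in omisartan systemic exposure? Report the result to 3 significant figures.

1.85

The CYP2C9 pathway (18% of clearance) is reduced to 0.06× activity: 0.18 × 0.06 = 0.0108.
The CYP2C19 pathway (50% of clearance) drops to 0.42× activity: 0.5 × 0.42 = 0.21.
The remaining 32% of clearance is unaffected.
Relative clearance = 0.0108 + 0.21 + 0.32 = 0.5408.
Because systemic exposure varies inversely with clearance, the combined effect is 1 / 0.5408 = 1.85.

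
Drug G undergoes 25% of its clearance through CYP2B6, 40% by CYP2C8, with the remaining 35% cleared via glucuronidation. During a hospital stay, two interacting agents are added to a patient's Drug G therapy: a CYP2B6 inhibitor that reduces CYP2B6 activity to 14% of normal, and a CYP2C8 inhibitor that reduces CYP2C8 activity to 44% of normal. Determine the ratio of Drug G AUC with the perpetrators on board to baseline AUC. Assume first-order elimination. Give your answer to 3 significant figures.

The CYP2B6 pathway (25% of clearance) falls to 0.14× activity: 0.25 × 0.14 = 0.035.
The CYP2C8 pathway (40% of clearance) falls to 0.44× activity: 0.4 × 0.44 = 0.176.
Non-CYP routes (35%) are unchanged.
New clearance relative to baseline: 0.035 + 0.176 + 0.35 = 0.561.
AUC ∝ 1/CL: fold-change = 1 / 0.561 = 1.78.

1.78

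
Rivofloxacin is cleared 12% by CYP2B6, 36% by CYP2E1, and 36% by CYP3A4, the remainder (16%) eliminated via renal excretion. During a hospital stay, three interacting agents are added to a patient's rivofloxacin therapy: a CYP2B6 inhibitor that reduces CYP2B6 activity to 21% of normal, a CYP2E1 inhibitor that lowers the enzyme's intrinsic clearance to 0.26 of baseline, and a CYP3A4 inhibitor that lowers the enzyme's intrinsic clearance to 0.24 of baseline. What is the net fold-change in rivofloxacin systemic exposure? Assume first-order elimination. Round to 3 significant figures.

2.74

The CYP2B6 pathway (12% of clearance) drops to 0.21× activity: 0.12 × 0.21 = 0.0252.
The CYP2E1 pathway (36% of clearance) is reduced to 0.26× activity: 0.36 × 0.26 = 0.0936.
The CYP3A4 pathway (36% of clearance) falls to 0.24× activity: 0.36 × 0.24 = 0.0864.
Non-CYP routes (16%) are unchanged.
Relative clearance = 0.0252 + 0.0936 + 0.0864 + 0.16 = 0.3652.
Because systemic exposure varies inversely with clearance, the combined effect is 1 / 0.3652 = 2.74.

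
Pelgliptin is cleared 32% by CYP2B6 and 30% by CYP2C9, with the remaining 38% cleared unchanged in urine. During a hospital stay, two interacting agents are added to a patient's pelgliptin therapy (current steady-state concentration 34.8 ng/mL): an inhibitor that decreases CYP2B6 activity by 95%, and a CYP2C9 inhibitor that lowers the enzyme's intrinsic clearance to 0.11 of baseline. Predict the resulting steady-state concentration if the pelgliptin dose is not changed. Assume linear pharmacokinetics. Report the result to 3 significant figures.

81.1 ng/mL

CYP2B6: 0.32 × 0.05 = 0.016
CYP2C9: 0.3 × 0.11 = 0.033
Other: 0.38 (unchanged)
Relative clearance = 0.016 + 0.033 + 0.38 = 0.429.
Steady-state concentration ∝ 1/CL: new value = 34.8 / 0.429 = 81.1 ng/mL.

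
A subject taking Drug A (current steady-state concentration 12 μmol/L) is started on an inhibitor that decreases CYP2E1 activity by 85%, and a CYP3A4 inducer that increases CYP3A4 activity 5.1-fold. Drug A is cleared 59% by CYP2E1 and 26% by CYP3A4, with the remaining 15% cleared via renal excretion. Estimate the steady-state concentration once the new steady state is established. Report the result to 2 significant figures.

7.7 μmol/L

The CYP2E1 pathway (59% of clearance) drops to 0.15× activity: 0.59 × 0.15 = 0.0885.
The CYP3A4 pathway (26% of clearance) rises to 5.1× activity: 0.26 × 5.1 = 1.326.
The remaining 15% of clearance is unaffected.
Relative clearance = 0.0885 + 1.326 + 0.15 = 1.5645.
New steady-state concentration = 12 / 1.5645 = 7.7 μmol/L (concentration scales inversely with clearance).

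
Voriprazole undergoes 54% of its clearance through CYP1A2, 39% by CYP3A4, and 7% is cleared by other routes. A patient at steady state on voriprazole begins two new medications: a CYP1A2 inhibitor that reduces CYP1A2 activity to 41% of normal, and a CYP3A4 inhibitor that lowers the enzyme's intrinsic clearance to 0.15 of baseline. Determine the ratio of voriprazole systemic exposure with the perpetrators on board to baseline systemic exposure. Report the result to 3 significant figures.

2.86

The CYP1A2 pathway (54% of clearance) drops to 0.41× activity: 0.54 × 0.41 = 0.2214.
The CYP3A4 pathway (39% of clearance) is reduced to 0.15× activity: 0.39 × 0.15 = 0.0585.
The remaining 7% of clearance is unaffected.
CL_new/CL_old = 0.2214 + 0.0585 + 0.07 = 0.3499.
Net systemic exposure ratio = 1 / 0.3499 = 2.86.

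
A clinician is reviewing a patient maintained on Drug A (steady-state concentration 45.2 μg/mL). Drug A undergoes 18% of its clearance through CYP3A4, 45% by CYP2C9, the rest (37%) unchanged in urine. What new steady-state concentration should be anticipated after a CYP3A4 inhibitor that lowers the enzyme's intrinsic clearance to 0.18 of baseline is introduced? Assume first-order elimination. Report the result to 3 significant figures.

53.0 μg/mL

The CYP3A4 pathway (18% of clearance) drops to 0.18× activity: 0.18 × 0.18 = 0.0324.
CYP2C9 (45%) and the residual 37% are unaffected.
New clearance relative to baseline: 0.0324 + 0.45 + 0.37 = 0.8524.
Steady-state concentration ∝ 1/CL, so new value = 45.2 / 0.8524 = 53.0 μg/mL.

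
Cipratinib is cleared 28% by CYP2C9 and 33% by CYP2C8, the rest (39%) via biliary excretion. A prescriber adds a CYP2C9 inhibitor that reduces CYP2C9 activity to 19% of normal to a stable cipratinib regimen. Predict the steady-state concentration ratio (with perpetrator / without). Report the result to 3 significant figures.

The CYP2C9 pathway (28% of clearance) falls to 0.19× activity: 0.28 × 0.19 = 0.0532.
CYP2C8 (33%) and the residual 39% are unaffected.
New clearance relative to baseline: 0.0532 + 0.33 + 0.39 = 0.7732.
Steady-state concentration is inversely proportional to clearance, so the fold-change is 1 / 0.7732 = 1.29.

1.29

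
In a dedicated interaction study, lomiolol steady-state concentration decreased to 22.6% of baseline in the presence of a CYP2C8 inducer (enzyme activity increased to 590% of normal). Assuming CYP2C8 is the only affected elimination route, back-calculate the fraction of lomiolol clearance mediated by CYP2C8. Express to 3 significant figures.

CL'/CL = 1 / 0.226 = 4.425
5.9·fm + (1 − fm) = 4.425
fm = (4.425 − 1) / (5.9 − 1) = 0.699

0.699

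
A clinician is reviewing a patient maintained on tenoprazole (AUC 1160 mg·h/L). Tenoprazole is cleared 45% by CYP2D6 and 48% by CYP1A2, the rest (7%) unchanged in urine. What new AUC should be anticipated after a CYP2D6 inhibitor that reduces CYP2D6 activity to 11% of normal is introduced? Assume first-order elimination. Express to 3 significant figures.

CYP2D6: 0.45 × 0.11 = 0.0495
CYP1A2: 0.48 (unchanged)
Other: 0.07 (unchanged)
CL_new/CL_old = 0.0495 + 0.48 + 0.07 = 0.5995.
New AUC = baseline ÷ relative clearance = 1160 / 0.5995 = 1.93 × 10³ mg·h/L.

1.93 × 10³ mg·h/L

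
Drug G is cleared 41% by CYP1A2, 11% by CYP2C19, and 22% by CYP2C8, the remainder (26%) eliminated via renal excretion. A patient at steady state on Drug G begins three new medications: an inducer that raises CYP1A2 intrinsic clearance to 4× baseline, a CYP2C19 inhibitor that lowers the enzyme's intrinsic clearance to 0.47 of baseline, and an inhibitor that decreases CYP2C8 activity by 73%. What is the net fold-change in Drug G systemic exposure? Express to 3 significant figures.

0.497

CYP1A2: 0.41 × 4 = 1.64
CYP2C19: 0.11 × 0.47 = 0.0517
CYP2C8: 0.22 × 0.27 = 0.0594
Other: 0.26 (unchanged)
CL_new/CL_old = 1.64 + 0.0517 + 0.0594 + 0.26 = 2.0111.
Net systemic exposure ratio = 1 / 2.0111 = 0.497.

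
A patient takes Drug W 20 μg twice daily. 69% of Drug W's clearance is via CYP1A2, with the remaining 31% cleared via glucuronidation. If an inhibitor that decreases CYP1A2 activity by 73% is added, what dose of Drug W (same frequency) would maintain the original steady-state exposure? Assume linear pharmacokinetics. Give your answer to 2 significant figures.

The CYP1A2 pathway (69% of clearance) is reduced to 0.27× activity: 0.69 × 0.27 = 0.1863.
The remaining 31% of clearance is unaffected.
New clearance relative to baseline: 0.1863 + 0.31 = 0.4963.
To maintain the same steady-state level, dose must scale with clearance: new dose = 20 × 0.4963 = 9.9 μg.

9.9 μg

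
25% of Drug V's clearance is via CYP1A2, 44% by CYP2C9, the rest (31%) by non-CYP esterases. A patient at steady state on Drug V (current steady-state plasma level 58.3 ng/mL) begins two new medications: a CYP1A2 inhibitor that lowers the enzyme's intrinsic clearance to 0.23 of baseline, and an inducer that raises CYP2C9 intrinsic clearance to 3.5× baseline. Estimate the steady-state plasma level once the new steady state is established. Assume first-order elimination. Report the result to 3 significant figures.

CYP1A2: 0.25 × 0.23 = 0.0575
CYP2C9: 0.44 × 3.5 = 1.54
Other: 0.31 (unchanged)
New clearance relative to baseline: 0.0575 + 1.54 + 0.31 = 1.9075.
New steady-state plasma level = 58.3 / 1.9075 = 30.6 ng/mL (concentration scales inversely with clearance).

30.6 ng/mL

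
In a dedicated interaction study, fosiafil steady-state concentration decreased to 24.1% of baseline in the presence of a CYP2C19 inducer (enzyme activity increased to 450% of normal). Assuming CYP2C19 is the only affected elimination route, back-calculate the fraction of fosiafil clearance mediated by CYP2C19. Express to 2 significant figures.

Let x = fm,CYP2C19. Because steady-state concentration ∝ 1/CL, relative clearance rose to 1/0.241 = 4.149.
Only the CYP2C19 route changed, so 4.149 = x·4.5 + (1 − x), giving x = 0.90.

0.90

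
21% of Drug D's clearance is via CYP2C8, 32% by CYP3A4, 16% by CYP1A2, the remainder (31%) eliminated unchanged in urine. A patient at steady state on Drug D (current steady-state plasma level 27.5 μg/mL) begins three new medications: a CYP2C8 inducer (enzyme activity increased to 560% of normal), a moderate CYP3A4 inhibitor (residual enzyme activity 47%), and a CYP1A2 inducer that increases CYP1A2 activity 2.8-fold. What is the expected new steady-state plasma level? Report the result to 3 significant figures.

The CYP2C8 pathway (21% of clearance) is boosted to 5.6× activity: 0.21 × 5.6 = 1.176.
The CYP3A4 pathway (32% of clearance) falls to 0.47× activity: 0.32 × 0.47 = 0.1504.
The CYP1A2 pathway (16% of clearance) increases to 2.8× activity: 0.16 × 2.8 = 0.448.
Non-CYP routes (31%) are unchanged.
Relative clearance = 1.176 + 0.1504 + 0.448 + 0.31 = 2.0844.
Steady-state plasma level ∝ 1/CL: new value = 27.5 / 2.0844 = 13.2 μg/mL.

13.2 μg/mL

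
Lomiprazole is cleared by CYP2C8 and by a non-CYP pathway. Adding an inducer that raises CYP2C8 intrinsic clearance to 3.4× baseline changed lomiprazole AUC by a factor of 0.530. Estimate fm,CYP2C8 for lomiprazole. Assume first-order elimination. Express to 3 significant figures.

0.369

Write x for the fraction cleared via CYP2C8. The observed AUC change means clearance rose to 1/0.530 = 1.887 of baseline.
Setting x·3.4 + (1 − x) = 1.887 and solving: x = (1.887 − 1)/(3.4 − 1) = 0.369.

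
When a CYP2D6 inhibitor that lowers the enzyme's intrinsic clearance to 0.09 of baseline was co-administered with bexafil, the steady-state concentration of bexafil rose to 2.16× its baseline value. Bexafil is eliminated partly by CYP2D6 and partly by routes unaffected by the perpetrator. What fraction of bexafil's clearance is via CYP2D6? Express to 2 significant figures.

CL'/CL = 1 / 2.16 = 0.463
0.09·fm + (1 − fm) = 0.463
fm = (0.463 − 1) / (0.09 − 1) = 0.59

0.59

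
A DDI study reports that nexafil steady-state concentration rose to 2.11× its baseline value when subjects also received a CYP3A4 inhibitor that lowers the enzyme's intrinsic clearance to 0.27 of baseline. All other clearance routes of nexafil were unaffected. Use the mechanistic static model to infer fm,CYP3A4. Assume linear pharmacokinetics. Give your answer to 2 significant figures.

Let fm be the CYP3A4 fraction. New clearance relative to baseline = fm × 0.27 + (1 − fm).
Steady-state concentration ratio = 1 / (new CL fraction), so new CL fraction = 1 / 2.11 = 0.4739.
fm × 0.27 + 1 − fm = 0.4739  ⇒  fm × (0.27 − 1) = −0.5261  ⇒  fm = 0.72.

0.72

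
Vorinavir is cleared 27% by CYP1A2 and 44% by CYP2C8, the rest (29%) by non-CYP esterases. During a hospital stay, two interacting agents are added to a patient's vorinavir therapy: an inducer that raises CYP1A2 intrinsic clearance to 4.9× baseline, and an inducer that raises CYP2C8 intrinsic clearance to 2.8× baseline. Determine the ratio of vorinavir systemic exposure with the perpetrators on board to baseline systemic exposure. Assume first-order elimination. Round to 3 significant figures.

The CYP1A2 pathway (27% of clearance) is boosted to 4.9× activity: 0.27 × 4.9 = 1.323.
The CYP2C8 pathway (44% of clearance) increases to 2.8× activity: 0.44 × 2.8 = 1.232.
The remaining 29% of clearance is unaffected.
CL_new/CL_old = 1.323 + 1.232 + 0.29 = 2.845.
Systemic exposure ∝ 1/CL: fold-change = 1 / 2.845 = 0.351.

0.351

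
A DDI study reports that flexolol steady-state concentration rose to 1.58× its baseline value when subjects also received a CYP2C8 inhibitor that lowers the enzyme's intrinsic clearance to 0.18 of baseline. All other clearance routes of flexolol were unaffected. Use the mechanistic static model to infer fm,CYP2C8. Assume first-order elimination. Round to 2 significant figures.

Write x for the fraction cleared via CYP2C8. The observed steady-state concentration change means clearance fell to 1/1.58 = 0.6329 of baseline.
Only the CYP2C8 route changed, so 0.6329 = x·0.18 + (1 − x), giving x = 0.45.

0.45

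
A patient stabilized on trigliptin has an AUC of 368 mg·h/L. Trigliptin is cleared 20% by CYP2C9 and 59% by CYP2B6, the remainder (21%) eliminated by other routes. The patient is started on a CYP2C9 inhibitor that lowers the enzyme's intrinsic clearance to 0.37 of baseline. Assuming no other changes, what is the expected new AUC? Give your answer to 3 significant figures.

421 mg·h/L

The CYP2C9 pathway (20% of clearance) falls to 0.37× activity: 0.2 × 0.37 = 0.074.
CYP2B6 (59%) and the residual 21% are unaffected.
Relative clearance = 0.074 + 0.59 + 0.21 = 0.874.
New AUC = baseline ÷ relative clearance = 368 / 0.874 = 421 mg·h/L.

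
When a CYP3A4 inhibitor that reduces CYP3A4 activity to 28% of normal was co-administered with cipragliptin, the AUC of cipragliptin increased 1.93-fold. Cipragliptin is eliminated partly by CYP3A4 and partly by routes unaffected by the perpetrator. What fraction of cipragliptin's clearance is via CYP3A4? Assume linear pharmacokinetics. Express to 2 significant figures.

0.67

CL'/CL = 1 / 1.93 = 0.5181
0.28·fm + (1 − fm) = 0.5181
fm = (0.5181 − 1) / (0.28 − 1) = 0.67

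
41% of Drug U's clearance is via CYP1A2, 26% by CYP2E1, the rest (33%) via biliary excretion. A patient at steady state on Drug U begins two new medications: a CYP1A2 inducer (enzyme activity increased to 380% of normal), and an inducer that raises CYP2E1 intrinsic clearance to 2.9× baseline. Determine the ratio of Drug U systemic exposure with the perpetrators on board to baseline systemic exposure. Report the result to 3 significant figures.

0.379

CYP1A2: 0.41 × 3.8 = 1.558
CYP2E1: 0.26 × 2.9 = 0.754
Other: 0.33 (unchanged)
New clearance relative to baseline: 1.558 + 0.754 + 0.33 = 2.642.
Systemic exposure ∝ 1/CL: fold-change = 1 / 2.642 = 0.379.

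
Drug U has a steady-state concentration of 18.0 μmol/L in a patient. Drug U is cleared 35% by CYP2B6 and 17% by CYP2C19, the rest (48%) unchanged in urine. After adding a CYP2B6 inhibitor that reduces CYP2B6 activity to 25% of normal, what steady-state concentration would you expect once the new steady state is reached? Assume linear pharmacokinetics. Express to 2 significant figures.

The CYP2B6 pathway (35% of clearance) falls to 0.25× activity: 0.35 × 0.25 = 0.0875.
CYP2C19 (17%) and the residual 48% are unaffected.
New clearance relative to baseline: 0.0875 + 0.17 + 0.48 = 0.7375.
Steady-state concentration ∝ 1/CL, so new value = 18.0 / 0.7375 = 24 μmol/L.

24 μmol/L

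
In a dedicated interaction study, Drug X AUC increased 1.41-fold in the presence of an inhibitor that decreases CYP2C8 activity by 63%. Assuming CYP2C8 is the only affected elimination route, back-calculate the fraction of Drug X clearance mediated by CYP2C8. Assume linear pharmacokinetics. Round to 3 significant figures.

Let fm be the CYP2C8 fraction. New clearance relative to baseline = fm × 0.37 + (1 − fm).
AUC ratio = 1 / (new CL fraction), so new CL fraction = 1 / 1.41 = 0.7092.
fm × 0.37 + 1 − fm = 0.7092  ⇒  fm × (0.37 − 1) = −0.2908  ⇒  fm = 0.462.

0.462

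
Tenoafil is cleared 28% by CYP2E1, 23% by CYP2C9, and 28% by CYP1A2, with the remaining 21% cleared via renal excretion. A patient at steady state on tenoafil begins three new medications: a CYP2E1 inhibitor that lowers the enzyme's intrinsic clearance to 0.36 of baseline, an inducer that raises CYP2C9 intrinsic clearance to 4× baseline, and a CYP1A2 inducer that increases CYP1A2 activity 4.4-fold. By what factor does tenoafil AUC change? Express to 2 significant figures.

0.41

CYP2E1: 0.28 × 0.36 = 0.1008
CYP2C9: 0.23 × 4 = 0.92
CYP1A2: 0.28 × 4.4 = 1.232
Other: 0.21 (unchanged)
CL_new/CL_old = 0.1008 + 0.92 + 1.232 + 0.21 = 2.4628.
Because AUC varies inversely with clearance, the combined effect is 1 / 2.4628 = 0.41.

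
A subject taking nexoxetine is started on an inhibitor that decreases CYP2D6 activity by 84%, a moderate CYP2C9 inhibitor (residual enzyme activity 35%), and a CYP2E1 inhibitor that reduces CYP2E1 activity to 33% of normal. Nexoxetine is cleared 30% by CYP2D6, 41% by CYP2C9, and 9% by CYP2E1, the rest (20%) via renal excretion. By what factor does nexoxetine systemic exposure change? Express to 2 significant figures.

The CYP2D6 pathway (30% of clearance) is reduced to 0.16× activity: 0.3 × 0.16 = 0.048.
The CYP2C9 pathway (41% of clearance) is reduced to 0.35× activity: 0.41 × 0.35 = 0.1435.
The CYP2E1 pathway (9% of clearance) falls to 0.33× activity: 0.09 × 0.33 = 0.0297.
The remaining 20% of clearance is unaffected.
New clearance relative to baseline: 0.048 + 0.1435 + 0.0297 + 0.2 = 0.4212.
Systemic exposure ∝ 1/CL: fold-change = 1 / 0.4212 = 2.4.

2.4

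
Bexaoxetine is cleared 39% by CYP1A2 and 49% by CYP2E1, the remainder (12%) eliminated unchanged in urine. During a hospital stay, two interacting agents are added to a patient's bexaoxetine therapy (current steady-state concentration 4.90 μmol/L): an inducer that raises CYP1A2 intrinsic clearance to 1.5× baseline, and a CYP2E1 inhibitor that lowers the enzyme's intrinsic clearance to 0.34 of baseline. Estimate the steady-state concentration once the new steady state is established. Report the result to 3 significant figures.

CYP1A2: 0.39 × 1.5 = 0.585
CYP2E1: 0.49 × 0.34 = 0.1666
Other: 0.12 (unchanged)
Relative clearance = 0.585 + 0.1666 + 0.12 = 0.8716.
New steady-state concentration = 4.90 / 0.8716 = 5.62 μmol/L (concentration scales inversely with clearance).

5.62 μmol/L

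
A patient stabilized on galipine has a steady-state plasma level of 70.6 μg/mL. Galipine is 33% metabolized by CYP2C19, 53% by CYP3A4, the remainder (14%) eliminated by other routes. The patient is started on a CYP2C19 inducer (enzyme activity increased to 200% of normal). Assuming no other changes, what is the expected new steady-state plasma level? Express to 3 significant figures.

53.1 μg/mL

The CYP2C19 pathway (33% of clearance) is boosted to 2× activity: 0.33 × 2 = 0.66.
CYP3A4 (53%) and the residual 14% are unaffected.
Relative clearance = 0.66 + 0.53 + 0.14 = 1.33.
Steady-state plasma level ∝ 1/CL, so new value = 70.6 / 1.33 = 53.1 μg/mL.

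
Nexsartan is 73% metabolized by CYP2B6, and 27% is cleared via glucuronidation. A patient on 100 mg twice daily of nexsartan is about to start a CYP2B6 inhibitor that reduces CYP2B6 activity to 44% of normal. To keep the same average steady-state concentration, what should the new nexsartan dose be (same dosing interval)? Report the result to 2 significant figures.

59 mg

CYP2B6: 0.73 × 0.44 = 0.3212
Other: 0.27 (unchanged)
New clearance relative to baseline: 0.3212 + 0.27 = 0.5912.
Css,avg = (dose rate)/CL, so holding Css fixed requires dose ∝ CL: 100 × 0.5912 = 59 mg.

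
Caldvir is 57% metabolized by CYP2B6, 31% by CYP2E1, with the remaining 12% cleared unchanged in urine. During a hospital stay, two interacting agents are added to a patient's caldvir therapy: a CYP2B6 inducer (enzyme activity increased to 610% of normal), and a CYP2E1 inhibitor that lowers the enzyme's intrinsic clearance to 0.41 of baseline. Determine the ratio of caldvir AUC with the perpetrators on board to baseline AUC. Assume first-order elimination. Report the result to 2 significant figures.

The CYP2B6 pathway (57% of clearance) is boosted to 6.1× activity: 0.57 × 6.1 = 3.477.
The CYP2E1 pathway (31% of clearance) is reduced to 0.41× activity: 0.31 × 0.41 = 0.1271.
Non-CYP routes (12%) are unchanged.
New clearance relative to baseline: 3.477 + 0.1271 + 0.12 = 3.7241.
Net AUC ratio = 1 / 3.7241 = 0.27.

0.27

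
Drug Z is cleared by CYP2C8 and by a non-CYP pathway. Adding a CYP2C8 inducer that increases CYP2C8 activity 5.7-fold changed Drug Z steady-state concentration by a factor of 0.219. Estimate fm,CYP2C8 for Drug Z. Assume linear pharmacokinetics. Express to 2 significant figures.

CL'/CL = 1 / 0.219 = 4.566
5.7·fm + (1 − fm) = 4.566
fm = (4.566 − 1) / (5.7 − 1) = 0.76

0.76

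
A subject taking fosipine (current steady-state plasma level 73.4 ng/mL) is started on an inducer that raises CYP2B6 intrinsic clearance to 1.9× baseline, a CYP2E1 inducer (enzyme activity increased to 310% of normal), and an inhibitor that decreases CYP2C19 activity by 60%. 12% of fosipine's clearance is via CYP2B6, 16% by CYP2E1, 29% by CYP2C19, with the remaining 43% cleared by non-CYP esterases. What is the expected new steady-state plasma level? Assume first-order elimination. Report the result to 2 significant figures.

58 ng/mL

The CYP2B6 pathway (12% of clearance) is boosted to 1.9× activity: 0.12 × 1.9 = 0.228.
The CYP2E1 pathway (16% of clearance) increases to 3.1× activity: 0.16 × 3.1 = 0.496.
The CYP2C19 pathway (29% of clearance) is reduced to 0.4× activity: 0.29 × 0.4 = 0.116.
Non-CYP routes (43%) are unchanged.
New clearance relative to baseline: 0.228 + 0.496 + 0.116 + 0.43 = 1.27.
Steady-state plasma level ∝ 1/CL: new value = 73.4 / 1.27 = 58 ng/mL.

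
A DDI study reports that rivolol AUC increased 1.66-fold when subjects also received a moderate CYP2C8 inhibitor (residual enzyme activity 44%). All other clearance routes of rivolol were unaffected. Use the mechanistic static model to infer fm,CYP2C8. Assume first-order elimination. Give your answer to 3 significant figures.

CL'/CL = 1 / 1.66 = 0.6024
0.44·fm + (1 − fm) = 0.6024
fm = (0.6024 − 1) / (0.44 − 1) = 0.710

0.710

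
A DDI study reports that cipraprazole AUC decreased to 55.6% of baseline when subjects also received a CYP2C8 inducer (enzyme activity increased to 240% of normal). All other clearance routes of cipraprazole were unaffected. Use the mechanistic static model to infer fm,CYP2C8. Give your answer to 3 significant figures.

Write x for the fraction cleared via CYP2C8. The observed AUC change means clearance rose to 1/0.556 = 1.799 of baseline.
Only the CYP2C8 route changed, so 1.799 = x·2.4 + (1 − x), giving x = 0.570.

0.570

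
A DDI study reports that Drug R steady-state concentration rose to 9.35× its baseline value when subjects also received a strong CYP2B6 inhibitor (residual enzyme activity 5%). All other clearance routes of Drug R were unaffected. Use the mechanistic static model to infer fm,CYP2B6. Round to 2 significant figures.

Call the CYP2B6 fraction fm. After the interaction, CL_new/CL_old = fm × 0.05 + (1 − fm).
Steady-state concentration ratio = 1 / (new CL fraction), so new CL fraction = 1 / 9.35 = 0.107.
fm × 0.05 + 1 − fm = 0.107  ⇒  fm × (0.05 − 1) = −0.893  ⇒  fm = 0.94.

0.94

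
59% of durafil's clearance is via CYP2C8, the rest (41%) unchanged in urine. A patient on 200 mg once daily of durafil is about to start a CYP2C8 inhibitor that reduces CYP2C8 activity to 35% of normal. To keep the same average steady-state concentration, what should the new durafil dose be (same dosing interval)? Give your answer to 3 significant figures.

CYP2C8: 0.59 × 0.35 = 0.2065
Other: 0.41 (unchanged)
CL_new/CL_old = 0.2065 + 0.41 = 0.6165.
To maintain the same steady-state level, dose must scale with clearance: new dose = 200 × 0.6165 = 123 mg.

123 mg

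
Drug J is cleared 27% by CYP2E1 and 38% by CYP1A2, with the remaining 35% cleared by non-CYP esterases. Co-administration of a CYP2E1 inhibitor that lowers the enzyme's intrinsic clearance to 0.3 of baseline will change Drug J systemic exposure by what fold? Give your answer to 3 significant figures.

The CYP2E1 pathway (27% of clearance) drops to 0.3× activity: 0.27 × 0.3 = 0.081.
CYP1A2 (38%) and the residual 35% are unaffected.
Relative clearance = 0.081 + 0.38 + 0.35 = 0.811.
Systemic exposure is inversely proportional to clearance, so the fold-change is 1 / 0.811 = 1.23.

1.23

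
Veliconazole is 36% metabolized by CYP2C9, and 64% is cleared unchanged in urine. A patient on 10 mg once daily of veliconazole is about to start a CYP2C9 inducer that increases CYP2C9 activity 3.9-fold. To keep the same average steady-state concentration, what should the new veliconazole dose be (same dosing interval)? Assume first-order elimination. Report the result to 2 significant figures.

CYP2C9: 0.36 × 3.9 = 1.404
Other: 0.64 (unchanged)
CL_new/CL_old = 1.404 + 0.64 = 2.044.
To maintain the same steady-state level, dose must scale with clearance: new dose = 10 × 2.044 = 20 mg.

20 mg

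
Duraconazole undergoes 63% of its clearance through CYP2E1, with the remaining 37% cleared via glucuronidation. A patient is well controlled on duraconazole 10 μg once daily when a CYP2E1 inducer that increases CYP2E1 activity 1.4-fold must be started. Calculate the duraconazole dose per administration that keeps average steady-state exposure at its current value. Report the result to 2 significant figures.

13 μg

CYP2E1: 0.63 × 1.4 = 0.882
Other: 0.37 (unchanged)
New clearance relative to baseline: 0.882 + 0.37 = 1.252.
To maintain the same steady-state level, dose must scale with clearance: new dose = 10 × 1.252 = 13 μg.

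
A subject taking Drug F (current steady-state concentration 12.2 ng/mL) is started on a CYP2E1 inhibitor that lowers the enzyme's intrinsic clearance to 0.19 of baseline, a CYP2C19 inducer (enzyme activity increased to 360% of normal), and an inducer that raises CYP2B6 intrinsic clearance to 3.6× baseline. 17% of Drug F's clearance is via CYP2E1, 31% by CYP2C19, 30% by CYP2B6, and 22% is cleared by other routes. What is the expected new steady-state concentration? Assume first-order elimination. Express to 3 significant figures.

4.98 ng/mL

The CYP2E1 pathway (17% of clearance) is reduced to 0.19× activity: 0.17 × 0.19 = 0.0323.
The CYP2C19 pathway (31% of clearance) rises to 3.6× activity: 0.31 × 3.6 = 1.116.
The CYP2B6 pathway (30% of clearance) rises to 3.6× activity: 0.3 × 3.6 = 1.08.
Non-CYP routes (22%) are unchanged.
CL_new/CL_old = 0.0323 + 1.116 + 1.08 + 0.22 = 2.4483.
Dividing the baseline by the relative clearance: 12.2 / 2.4483 = 4.98 ng/mL.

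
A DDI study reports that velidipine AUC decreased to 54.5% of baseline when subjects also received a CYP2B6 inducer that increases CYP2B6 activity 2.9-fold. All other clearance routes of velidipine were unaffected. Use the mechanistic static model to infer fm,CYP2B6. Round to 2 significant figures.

0.44

CL'/CL = 1 / 0.545 = 1.835
2.9·fm + (1 − fm) = 1.835
fm = (1.835 − 1) / (2.9 − 1) = 0.44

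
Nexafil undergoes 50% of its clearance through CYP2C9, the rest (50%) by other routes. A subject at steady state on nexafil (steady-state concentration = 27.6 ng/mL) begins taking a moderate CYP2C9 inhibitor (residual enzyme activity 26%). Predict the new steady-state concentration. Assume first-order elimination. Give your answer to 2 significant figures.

The CYP2C9 pathway (50% of clearance) drops to 0.26× activity: 0.5 × 0.26 = 0.13.
The remaining 50% of clearance is unaffected.
New clearance relative to baseline: 0.13 + 0.5 = 0.63.
New steady-state concentration = baseline ÷ relative clearance = 27.6 / 0.63 = 44 ng/mL.

44 ng/mL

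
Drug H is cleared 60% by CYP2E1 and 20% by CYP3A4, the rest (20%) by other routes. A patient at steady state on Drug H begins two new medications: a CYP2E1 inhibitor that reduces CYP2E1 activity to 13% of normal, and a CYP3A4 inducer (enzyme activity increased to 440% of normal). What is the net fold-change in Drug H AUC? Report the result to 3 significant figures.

The CYP2E1 pathway (60% of clearance) is reduced to 0.13× activity: 0.6 × 0.13 = 0.078.
The CYP3A4 pathway (20% of clearance) increases to 4.4× activity: 0.2 × 4.4 = 0.88.
The remaining 20% of clearance is unaffected.
New clearance relative to baseline: 0.078 + 0.88 + 0.2 = 1.158.
Net AUC ratio = 1 / 1.158 = 0.864.

0.864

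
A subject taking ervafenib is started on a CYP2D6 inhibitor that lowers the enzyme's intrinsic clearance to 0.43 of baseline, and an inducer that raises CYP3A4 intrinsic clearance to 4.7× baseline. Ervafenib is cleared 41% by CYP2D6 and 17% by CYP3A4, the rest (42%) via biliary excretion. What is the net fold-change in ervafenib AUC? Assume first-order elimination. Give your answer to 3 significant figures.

CYP2D6: 0.41 × 0.43 = 0.1763
CYP3A4: 0.17 × 4.7 = 0.799
Other: 0.42 (unchanged)
CL_new/CL_old = 0.1763 + 0.799 + 0.42 = 1.3953.
Net AUC ratio = 1 / 1.3953 = 0.717.

0.717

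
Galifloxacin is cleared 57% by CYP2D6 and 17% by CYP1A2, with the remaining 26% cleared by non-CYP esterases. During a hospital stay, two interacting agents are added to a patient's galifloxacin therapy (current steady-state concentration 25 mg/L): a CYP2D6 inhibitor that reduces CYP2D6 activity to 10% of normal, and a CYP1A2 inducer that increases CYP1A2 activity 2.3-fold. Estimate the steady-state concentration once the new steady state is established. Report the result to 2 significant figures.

CYP2D6: 0.57 × 0.1 = 0.057
CYP1A2: 0.17 × 2.3 = 0.391
Other: 0.26 (unchanged)
Relative clearance = 0.057 + 0.391 + 0.26 = 0.708.
Dividing the baseline by the relative clearance: 25 / 0.708 = 35 mg/L.

35 mg/L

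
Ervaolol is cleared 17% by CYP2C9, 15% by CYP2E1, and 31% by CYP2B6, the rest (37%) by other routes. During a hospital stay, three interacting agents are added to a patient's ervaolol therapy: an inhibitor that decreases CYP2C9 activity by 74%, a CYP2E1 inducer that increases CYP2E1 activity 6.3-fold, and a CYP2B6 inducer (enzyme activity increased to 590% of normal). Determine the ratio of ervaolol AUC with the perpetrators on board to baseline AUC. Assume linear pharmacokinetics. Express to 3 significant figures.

The CYP2C9 pathway (17% of clearance) is reduced to 0.26× activity: 0.17 × 0.26 = 0.0442.
The CYP2E1 pathway (15% of clearance) increases to 6.3× activity: 0.15 × 6.3 = 0.945.
The CYP2B6 pathway (31% of clearance) rises to 5.9× activity: 0.31 × 5.9 = 1.829.
The remaining 37% of clearance is unaffected.
CL_new/CL_old = 0.0442 + 0.945 + 1.829 + 0.37 = 3.1882.
Because AUC varies inversely with clearance, the combined effect is 1 / 3.1882 = 0.314.

0.314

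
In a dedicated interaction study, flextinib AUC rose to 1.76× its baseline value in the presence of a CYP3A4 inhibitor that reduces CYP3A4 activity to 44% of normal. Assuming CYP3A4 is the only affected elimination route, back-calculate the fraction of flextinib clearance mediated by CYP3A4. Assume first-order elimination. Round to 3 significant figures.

0.771

Let fm be the CYP3A4 fraction. New clearance relative to baseline = fm × 0.44 + (1 − fm).
AUC ratio = 1 / (new CL fraction), so new CL fraction = 1 / 1.76 = 0.5682.
fm × 0.44 + 1 − fm = 0.5682  ⇒  fm × (0.44 − 1) = −0.4318  ⇒  fm = 0.771.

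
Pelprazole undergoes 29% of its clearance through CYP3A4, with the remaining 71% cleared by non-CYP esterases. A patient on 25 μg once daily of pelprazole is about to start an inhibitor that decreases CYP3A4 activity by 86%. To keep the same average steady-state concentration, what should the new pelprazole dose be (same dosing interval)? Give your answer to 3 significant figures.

CYP3A4: 0.29 × 0.14 = 0.0406
Other: 0.71 (unchanged)
CL_new/CL_old = 0.0406 + 0.71 = 0.7506.
To maintain the same steady-state level, dose must scale with clearance: new dose = 25 × 0.7506 = 18.8 μg.

18.8 μg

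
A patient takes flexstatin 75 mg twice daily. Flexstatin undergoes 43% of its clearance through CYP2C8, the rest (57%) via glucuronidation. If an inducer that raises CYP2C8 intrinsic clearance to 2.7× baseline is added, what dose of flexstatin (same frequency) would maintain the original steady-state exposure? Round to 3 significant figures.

130 mg

The CYP2C8 pathway (43% of clearance) rises to 2.7× activity: 0.43 × 2.7 = 1.161.
The remaining 57% of clearance is unaffected.
CL_new/CL_old = 1.161 + 0.57 = 1.731.
To maintain the same steady-state level, dose must scale with clearance: new dose = 75 × 1.731 = 130 mg.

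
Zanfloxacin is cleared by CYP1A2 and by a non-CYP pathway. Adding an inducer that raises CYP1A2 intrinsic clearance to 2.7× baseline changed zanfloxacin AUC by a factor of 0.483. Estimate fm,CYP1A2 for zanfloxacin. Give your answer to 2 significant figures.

Let x = fm,CYP1A2. Because AUC ∝ 1/CL, relative clearance rose to 1/0.483 = 2.07.
Only the CYP1A2 route changed, so 2.07 = x·2.7 + (1 − x), giving x = 0.63.

0.63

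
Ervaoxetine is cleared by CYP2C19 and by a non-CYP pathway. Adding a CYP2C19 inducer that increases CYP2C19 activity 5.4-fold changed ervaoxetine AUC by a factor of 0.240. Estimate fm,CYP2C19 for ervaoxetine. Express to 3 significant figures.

Let x = fm,CYP2C19. Because AUC ∝ 1/CL, relative clearance rose to 1/0.240 = 4.167.
Only the CYP2C19 route changed, so 4.167 = x·5.4 + (1 − x), giving x = 0.720.

0.720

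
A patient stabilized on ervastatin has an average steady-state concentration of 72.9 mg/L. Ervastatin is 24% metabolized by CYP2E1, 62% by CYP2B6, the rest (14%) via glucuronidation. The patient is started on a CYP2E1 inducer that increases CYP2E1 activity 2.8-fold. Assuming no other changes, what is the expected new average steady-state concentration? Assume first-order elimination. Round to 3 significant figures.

CYP2E1: 0.24 × 2.8 = 0.672
CYP2B6: 0.62 (unchanged)
Other: 0.14 (unchanged)
Relative clearance = 0.672 + 0.62 + 0.14 = 1.432.
New average steady-state concentration = baseline ÷ relative clearance = 72.9 / 1.432 = 50.9 mg/L.

50.9 mg/L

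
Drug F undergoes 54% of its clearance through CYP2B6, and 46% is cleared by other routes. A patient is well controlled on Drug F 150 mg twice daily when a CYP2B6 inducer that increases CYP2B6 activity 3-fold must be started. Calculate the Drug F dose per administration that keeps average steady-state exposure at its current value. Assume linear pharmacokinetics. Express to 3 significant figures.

The CYP2B6 pathway (54% of clearance) increases to 3× activity: 0.54 × 3 = 1.62.
The remaining 46% of clearance is unaffected.
New clearance relative to baseline: 1.62 + 0.46 = 2.08.
To maintain the same steady-state level, dose must scale with clearance: new dose = 150 × 2.08 = 312 mg.

312 mg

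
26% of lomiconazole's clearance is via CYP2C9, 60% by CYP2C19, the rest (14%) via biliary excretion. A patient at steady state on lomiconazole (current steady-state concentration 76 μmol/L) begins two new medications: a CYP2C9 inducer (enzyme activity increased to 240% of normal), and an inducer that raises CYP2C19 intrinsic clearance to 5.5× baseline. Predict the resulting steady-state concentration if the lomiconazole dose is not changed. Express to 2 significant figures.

19 μmol/L

The CYP2C9 pathway (26% of clearance) increases to 2.4× activity: 0.26 × 2.4 = 0.624.
The CYP2C19 pathway (60% of clearance) rises to 5.5× activity: 0.6 × 5.5 = 3.3.
The remaining 14% of clearance is unaffected.
New clearance relative to baseline: 0.624 + 3.3 + 0.14 = 4.064.
New steady-state concentration = 76 / 4.064 = 19 μmol/L (concentration scales inversely with clearance).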